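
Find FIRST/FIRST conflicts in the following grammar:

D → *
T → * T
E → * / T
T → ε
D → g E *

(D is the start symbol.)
No FIRST/FIRST conflicts.

Productions for D:
  D → *: FIRST = { '*' }
  D → g E *: FIRST = { 'g' }
Productions for T:
  T → * T: FIRST = { '*' }
  T → ε: FIRST = { ε }
E has only one production, so no FIRST/FIRST conflict is possible there.

All alternatives of each non-terminal have pairwise disjoint FIRST sets.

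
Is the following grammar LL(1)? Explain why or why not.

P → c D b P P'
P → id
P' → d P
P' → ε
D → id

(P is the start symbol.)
Relevant sets:
  FOLLOW(P') = { $, 'd' }

For P:
  PREDICT(P → c D b P P') = { 'c' }
  PREDICT(P → id) = { 'id' }
For P':
  PREDICT(P' → d P) = { 'd' }
  PREDICT(P' → ε) = { $, 'd' }
D has a single production, so nothing to check there.

Conflict found: Predict set conflict for P': { 'd' }
The grammar is NOT LL(1).

Answer: No. Predict set conflict for P': { 'd' }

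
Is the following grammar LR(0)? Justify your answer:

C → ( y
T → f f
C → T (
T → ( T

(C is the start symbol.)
A grammar is LR(0) if no state in the canonical LR(0) collection has:
  - both a shift item (dot before a terminal) and a complete item (shift-reduce conflict), or
  - two or more complete items (reduce-reduce conflict; the accept item [C' → C .] counts as a complete item here).

Augment with C' → C and build the canonical LR(0) collection (I0 = CLOSURE({[C' → . C]}), then GOTO on every symbol after a dot until no new states appear). It has 10 states:
  I0: { [C → . ( y], [C → . T (], [C' → . C], [T → . ( T], [T → . f f] }  — shift
  I1: { [C → ( . y], [T → ( . T], [T → . ( T], [T → . f f] }  — shift
  I2: { [C' → C .] }  — accept
  I3: { [C → T . (] }  — shift
  I4: { [T → f . f] }  — shift
  I5: { [T → f f .] }  — reduce
  I6: { [C → T ( .] }  — reduce
  I7: { [T → ( . T], [T → . ( T], [T → . f f] }  — shift
  I8: { [T → ( T .] }  — reduce
  I9: { [C → ( y .] }  — reduce

Every state is either a pure shift/goto state or contains exactly one complete item and nothing to shift — no conflicts. The grammar is LR(0).

Answer: Yes, the grammar is LR(0)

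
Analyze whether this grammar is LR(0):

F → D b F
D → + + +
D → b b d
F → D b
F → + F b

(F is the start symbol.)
Augment with F' → F and build the canonical LR(0) collection (I0 = CLOSURE({[F' → . F]}), then GOTO on every symbol after a dot until no new states appear). It has 13 states:
  I0: { [D → . + + +], [D → . b b d], [F → . + F b], [F → . D b F], [F → . D b], [F' → . F] }  — shift
  I1: { [D → + . + +], [D → . + + +], [D → . b b d], [F → + . F b], [F → . + F b], [F → . D b F], [F → . D b] }  — shift
  I2: { [F → D . b F], [F → D . b] }  — shift
  I3: { [F' → F .] }  — accept
  I4: { [D → b . b d] }  — shift
  I5: { [D → b b . d] }  — shift
  I6: { [D → b b d .] }  — reduce
  I7: { [D → . + + +], [D → . b b d], [F → . + F b], [F → . D b F], [F → . D b], [F → D b . F], [F → D b .] }  — shift, reduce
  I8: { [F → D b F .] }  — reduce
  I9: { [D → + + . +], [D → + . + +], [D → . + + +], [D → . b b d], [F → + . F b], [F → . + F b], [F → . D b F], [F → . D b] }  — shift
  I10: { [F → + F . b] }  — shift
  I11: { [F → + F b .] }  — reduce
  I12: { [D → + + + .], [D → + + . +], [D → + . + +], [D → . + + +], [D → . b b d], [F → + . F b], [F → . + F b], [F → . D b F], [F → . D b] }  — shift, reduce

Conflict in state I7:
  Shift-reduce conflict between [F → D b .] and [D → . + + +]
So the grammar is NOT LR(0).

Answer: No. Shift-reduce conflict between [F → D b .] and [D → . + + +]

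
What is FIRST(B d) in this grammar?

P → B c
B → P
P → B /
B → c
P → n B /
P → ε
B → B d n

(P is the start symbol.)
FIRST sets of the non-terminals involved (from the grammar, by fixed-point iteration):
  FIRST(B) = { '/', 'c', 'd', 'n', ε }

To compute FIRST(B d), process the symbols left to right:
Symbol B is a non-terminal. Add FIRST(B) \ {ε} = { '/', 'c', 'd', 'n' }
B is nullable (ε ∈ FIRST(B)), continue to the next symbol.
Symbol d is a terminal. Add 'd' and stop.
FIRST(B d) = { '/', 'c', 'd', 'n' }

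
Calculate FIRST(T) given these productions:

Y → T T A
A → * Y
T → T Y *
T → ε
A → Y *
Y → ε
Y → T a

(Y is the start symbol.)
To compute FIRST(T), examine every production with T on the left-hand side, reading each right-hand side left to right until a non-nullable symbol is reached.

FIRST sets of the other non-terminals involved (by the same procedure, iterated to a fixed point):
  FIRST(Y) = { '*', 'a', ε }

From T → T Y *:
  - T is the symbol being defined: contributes nothing new
    T is nullable, so continue to the next symbol
  - Y is a non-terminal: add FIRST(Y) \ {ε} = { '*', 'a' }
    Y is nullable, so continue to the next symbol
  - '*' is a terminal: add '*' and stop
From T → ε:
  - ε-production, so ε ∈ FIRST(T)

Collecting: FIRST(T) = { '*', 'a', ε }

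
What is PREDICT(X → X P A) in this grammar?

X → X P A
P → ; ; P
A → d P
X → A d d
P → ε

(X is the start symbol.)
PREDICT(X → X P A) = (FIRST(RHS) \ {ε}) ∪ (FOLLOW(X) if ε ∈ FIRST(RHS), i.e. RHS ⇒* ε)
FIRST(X) = { 'd' }
FIRST(X P A) = { 'd' }
ε ∉ FIRST(X P A), so FOLLOW(X) is not added.
PREDICT(X → X P A) = { 'd' }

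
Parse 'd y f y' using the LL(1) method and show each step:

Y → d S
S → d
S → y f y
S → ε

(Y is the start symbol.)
LL(1) parsing maintains a stack (initially the start symbol over $) and the input. At each step: if the stack top is a terminal, match it against the current input token; if it is a non-terminal N, replace it with the RHS of M[N, lookahead] (the unique production whose predict set contains the lookahead).

Stack is shown with the top on the left.

Stack    Input      Action
--------------------------
Y $      d y f y $  output Y → d S
d S $    d y f y $  match 'd'
S $      y f y $    output S → y f y
y f y $  y f y $    match 'y'
f y $    f y $      match 'f'
y $      y $        match 'y'
$        $          accept

The string is accepted.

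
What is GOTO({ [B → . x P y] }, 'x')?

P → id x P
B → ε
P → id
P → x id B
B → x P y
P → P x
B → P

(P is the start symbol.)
{ [B → x . P y], [P → . P x], [P → . id x P], [P → . id], [P → . x id B] }

GOTO(I, 'x') = CLOSURE({ [A → αX.β] : [A → α.Xβ] ∈ I, X = 'x' })

Items with dot before 'x', with the dot advanced:
  [B → . x P y] → [B → x . P y]
Closure of the advanced items:
  [B → x . P y] has the dot before P: add [P → . id x P], [P → . id], [P → . x id B], [P → . P x]

GOTO = { [B → x . P y], [P → . P x], [P → . id x P], [P → . id], [P → . x id B] }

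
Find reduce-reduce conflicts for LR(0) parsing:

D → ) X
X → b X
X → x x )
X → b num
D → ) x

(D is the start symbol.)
No reduce-reduce conflicts

A reduce-reduce conflict occurs when an LR(0) state has two complete items [A → α .] and [B → β .] — both call for a reduction, and with no lookahead the parser cannot choose between them.

Augment with D' → D and build the canonical LR(0) collection (I0 = CLOSURE({[D' → . D]}), then GOTO on every symbol after a dot until no new states appear). It has 11 states:
  I0: { [D → . ) X], [D → . ) x], [D' → . D] }  — shift
  I1: { [D → ) . X], [D → ) . x], [X → . b X], [X → . b num], [X → . x x )] }  — shift
  I2: { [D' → D .] }  — accept
  I3: { [D → ) X .] }  — reduce
  I4: { [X → . b X], [X → . b num], [X → . x x )], [X → b . X], [X → b . num] }  — shift
  I5: { [D → ) x .], [X → x . x )] }  — shift, reduce
  I6: { [X → x x . )] }  — shift
  I7: { [X → x x ) .] }  — reduce
  I8: { [X → b X .] }  — reduce
  I9: { [X → b num .] }  — reduce
  I10: { [X → x . x )] }  — shift

No state contains more than one complete item.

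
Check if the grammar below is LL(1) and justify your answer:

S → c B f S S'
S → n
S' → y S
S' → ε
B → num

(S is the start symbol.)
Relevant sets:
  FOLLOW(S') = { $, 'y' }

For S:
  PREDICT(S → c B f S S') = { 'c' }
  PREDICT(S → n) = { 'n' }
For S':
  PREDICT(S' → y S) = { 'y' }
  PREDICT(S' → ε) = { $, 'y' }
B has a single production, so nothing to check there.

Conflict found: Predict set conflict for S': { 'y' }
The grammar is NOT LL(1).

Answer: No. Predict set conflict for S': { 'y' }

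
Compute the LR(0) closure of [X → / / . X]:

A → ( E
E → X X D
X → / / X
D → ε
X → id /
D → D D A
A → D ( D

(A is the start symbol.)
To compute CLOSURE, for each item [A → α.Bβ] where B is a non-terminal, add [B → .γ] for all productions B → γ; repeat for the newly added items until nothing changes.

Start with: [X → / / . X]
  [X → / / . X] has the dot before X: add [X → . / / X], [X → . id /]
No further items can be added.

CLOSURE = { [X → . / / X], [X → . id /], [X → / / . X] }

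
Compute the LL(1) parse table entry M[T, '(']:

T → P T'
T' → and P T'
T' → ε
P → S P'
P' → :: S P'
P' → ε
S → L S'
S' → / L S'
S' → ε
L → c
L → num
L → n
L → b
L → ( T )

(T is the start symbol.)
T → P T'

To find M[T, '('], we find productions for T where '(' is in the predict set (PREDICT(N → α) = (FIRST(α) \ {ε}) ∪ (FOLLOW(N) if α ⇒* ε)).

Relevant sets:
  FIRST(P) = { '(', 'b', 'c', 'n', 'num' }

T → P T': PREDICT = { '(', 'b', 'c', 'n', 'num' }
  '(' is in predict set, so this production goes in M[T, '(']

M[T, '('] = T → P T'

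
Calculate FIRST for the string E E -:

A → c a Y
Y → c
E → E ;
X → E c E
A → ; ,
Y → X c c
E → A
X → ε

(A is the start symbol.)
FIRST sets of the non-terminals involved (from the grammar, by fixed-point iteration):
  FIRST(E) = { ';', 'c' }

To compute FIRST(E E -), process the symbols left to right:
Symbol E is a non-terminal. Add FIRST(E) \ {ε} = { ';', 'c' }
E is not nullable (ε ∉ FIRST(E)), so stop here.
FIRST(E E -) = { ';', 'c' }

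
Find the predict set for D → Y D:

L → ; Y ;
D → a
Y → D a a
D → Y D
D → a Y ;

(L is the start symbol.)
{ 'a' }

PREDICT(D → Y D) = (FIRST(RHS) \ {ε}) ∪ (FOLLOW(D) if ε ∈ FIRST(RHS), i.e. RHS ⇒* ε)
FIRST(Y) = { 'a' }
FIRST(Y D) = { 'a' }
ε ∉ FIRST(Y D), so FOLLOW(D) is not added.
PREDICT(D → Y D) = { 'a' }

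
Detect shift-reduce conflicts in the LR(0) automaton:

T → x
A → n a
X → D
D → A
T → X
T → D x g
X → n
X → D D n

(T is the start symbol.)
Augment with T' → T and build the canonical LR(0) collection (I0 = CLOSURE({[T' → . T]}), then GOTO on every symbol after a dot until no new states appear). It has 13 states:
  I0: { [A → . n a], [D → . A], [T → . D x g], [T → . X], [T → . x], [T' → . T], [X → . D D n], [X → . D], [X → . n] }  — shift
  I1: { [D → A .] }  — reduce
  I2: { [A → . n a], [D → . A], [T → D . x g], [X → D . D n], [X → D .] }  — shift, reduce
  I3: { [T' → T .] }  — accept
  I4: { [T → X .] }  — reduce
  I5: { [A → n . a], [X → n .] }  — shift, reduce
  I6: { [T → x .] }  — reduce
  I7: { [A → n a .] }  — reduce
  I8: { [X → D D . n] }  — shift
  I9: { [A → n . a] }  — shift
  I10: { [T → D x . g] }  — shift
  I11: { [T → D x g .] }  — reduce
  I12: { [X → D D n .] }  — reduce

I2 contains reduce item [X → D .] and shift items [A → . n a], [T → D . x g] — shift-reduce conflict.
I5 contains reduce item [X → n .] and shift item [A → n . a] — shift-reduce conflict.

Answer: Yes — I2: [X → D .] vs [A → . n a]; I5: [X → n .] vs [A → n . a]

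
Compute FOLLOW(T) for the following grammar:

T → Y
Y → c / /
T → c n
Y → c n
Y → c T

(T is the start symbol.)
{ $ }

To compute FOLLOW(T), find every occurrence of T on a right-hand side N → α T β: add FIRST(β) \ {ε}, and if β is empty or nullable also add FOLLOW(N). Iterate to a fixed point.

T is the start symbol, so $ ∈ FOLLOW(T).
In Y → c T: T is at the end, add FOLLOW(Y)

The FOLLOW sets referred to above (computed the same way, to a fixed point):
  FOLLOW(Y) = { $ }

Taking the union: FOLLOW(T) = { $ }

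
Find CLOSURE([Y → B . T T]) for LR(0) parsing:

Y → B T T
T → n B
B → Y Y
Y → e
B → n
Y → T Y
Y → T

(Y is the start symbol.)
To compute CLOSURE, for each item [A → α.Bβ] where B is a non-terminal, add [B → .γ] for all productions B → γ; repeat for the newly added items until nothing changes.

Start with: [Y → B . T T]
  [Y → B . T T] has the dot before T: add [T → . n B]
No further items can be added.

CLOSURE = { [T → . n B], [Y → B . T T] }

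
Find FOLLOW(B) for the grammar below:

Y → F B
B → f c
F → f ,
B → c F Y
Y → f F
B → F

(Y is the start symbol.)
{ $ }

To compute FOLLOW(B), find every occurrence of B on a right-hand side N → α B β: add FIRST(β) \ {ε}, and if β is empty or nullable also add FOLLOW(N). Iterate to a fixed point.

In Y → F B: B is at the end, add FOLLOW(Y)

The FOLLOW sets referred to above (computed the same way, to a fixed point):
  FOLLOW(Y) = { $ }

Taking the union: FOLLOW(B) = { $ }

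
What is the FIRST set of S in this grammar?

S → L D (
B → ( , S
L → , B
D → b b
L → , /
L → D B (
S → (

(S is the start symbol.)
{ '(', ',', 'b' }

FIRST sets of the other non-terminals involved (by the same procedure, iterated to a fixed point):
  FIRST(L) = { ',', 'b' }

From S → L D (:
  - L is a non-terminal: add FIRST(L) \ {ε} = { ',', 'b' }
    L is not nullable, so stop
From S → (:
  - '(' is a terminal: add '(' and stop

Collecting: FIRST(S) = { '(', ',', 'b' }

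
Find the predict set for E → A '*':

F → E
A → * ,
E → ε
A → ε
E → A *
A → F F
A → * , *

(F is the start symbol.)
{ '*' }

PREDICT(E → A '*') = (FIRST(RHS) \ {ε}) ∪ (FOLLOW(E) if ε ∈ FIRST(RHS), i.e. RHS ⇒* ε)
FIRST(A) = { '*', ε }
FIRST(A '*') = { '*' }
ε ∉ FIRST(A '*'), so FOLLOW(E) is not added.
PREDICT(E → A '*') = { '*' }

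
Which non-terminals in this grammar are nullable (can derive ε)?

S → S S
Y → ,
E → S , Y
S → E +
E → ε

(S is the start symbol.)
{ 'E' }

ε-productions: E → ε
So E is immediately nullable.
No further non-terminal can be added: every production for the remaining non-terminals contains a terminal or a non-nullable non-terminal.
Nullable = { 'E' }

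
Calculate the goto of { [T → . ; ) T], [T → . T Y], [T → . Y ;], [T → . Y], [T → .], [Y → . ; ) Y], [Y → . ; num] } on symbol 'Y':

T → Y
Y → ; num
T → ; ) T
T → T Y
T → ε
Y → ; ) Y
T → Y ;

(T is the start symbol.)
{ [T → Y . ;], [T → Y .] }

GOTO(I, 'Y') = CLOSURE({ [A → αX.β] : [A → α.Xβ] ∈ I, X = 'Y' })

Items with dot before 'Y', with the dot advanced:
  [T → . Y] → [T → Y .]
  [T → . Y ;] → [T → Y . ;]
Closure adds nothing (no advanced item has the dot before a non-terminal).

GOTO = { [T → Y . ;], [T → Y .] }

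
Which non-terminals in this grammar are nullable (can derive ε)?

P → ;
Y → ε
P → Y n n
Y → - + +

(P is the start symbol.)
A non-terminal is nullable if it can derive ε (the empty string): either it has an ε-production, or it has a production whose right-hand side consists entirely of nullable non-terminals.

ε-productions: Y → ε
So Y is immediately nullable.
No further non-terminal can be added: every production for the remaining non-terminals contains a terminal or a non-nullable non-terminal.
Nullable = { 'Y' }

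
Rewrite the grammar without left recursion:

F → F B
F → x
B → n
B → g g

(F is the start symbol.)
F → x F'
F' → B F'
F' → ε
B → n
B → g g

F is directly left-recursive. The standard transformation for
  A → A α₁ | ... | A α_m | β₁ | ... | β_n
is
  A  → β₁ A' | ... | β_n A'
  A' → α₁ A' | ... | α_m A' | ε

F → x becomes F → x F'
F → F B becomes F' → B F'
Add F' → ε

Productions for other non-terminals are unchanged:
  B → n
  B → g g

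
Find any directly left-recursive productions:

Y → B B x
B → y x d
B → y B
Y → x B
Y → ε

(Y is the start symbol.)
No direct left recursion

Direct left recursion occurs when N → N α for some non-terminal N (the right-hand side begins with the left-hand side itself).

Y → B B x: starts with B
B → y x d: starts with y
B → y B: starts with y
Y → x B: starts with x
Y → ε: starts with ε

No direct left recursion found.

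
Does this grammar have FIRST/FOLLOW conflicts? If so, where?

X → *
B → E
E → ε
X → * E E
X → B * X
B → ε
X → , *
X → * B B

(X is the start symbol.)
No FIRST/FOLLOW conflicts.

A FIRST/FOLLOW conflict occurs when a non-terminal N has a nullable alternative N → β (β ⇒* ε) and another alternative N → α with FIRST(α) ∩ FOLLOW(N) ≠ ∅: on such a lookahead the parser cannot decide between expanding α and letting N vanish via β.

Nullable non-terminals: B, E.
FIRST sets used below: FIRST(E) = { ε }

B: nullable alternative(s) B → E, B → ε; FOLLOW(B) = { $, '*' }
  B → E: FIRST \ {ε} = { } — disjoint from FOLLOW(B)
  B → ε: FIRST \ {ε} = { } — disjoint from FOLLOW(B)
E has a nullable alternative but only one production, so nothing to check.

X has no nullable alternative, so no FIRST/FOLLOW check is needed there.

No FIRST/FOLLOW conflicts found.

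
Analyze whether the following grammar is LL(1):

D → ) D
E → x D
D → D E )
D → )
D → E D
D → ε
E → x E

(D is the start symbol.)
A grammar is LL(1) if for each non-terminal N with multiple productions, the predict sets of those productions are pairwise disjoint, where PREDICT(N → α) = (FIRST(α) \ {ε}) ∪ (FOLLOW(N) if α ⇒* ε).

Relevant sets:
  FIRST(D) = { ')', 'x', ε }
  FIRST(E) = { 'x' }
  FOLLOW(D) = { $, ')', 'x' }

For D:
  PREDICT(D → ')' D) = { ')' }
  PREDICT(D → D E ')') = { ')', 'x' }
  PREDICT(D → ')') = { ')' }
  PREDICT(D → E D) = { 'x' }
  PREDICT(D → ε) = { $, ')', 'x' }
For E:
  PREDICT(E → x D) = { 'x' }
  PREDICT(E → x E) = { 'x' }

Conflict found: Predict set conflict for D: { ')' }
The grammar is NOT LL(1).

Answer: No. Predict set conflict for D: { ')' }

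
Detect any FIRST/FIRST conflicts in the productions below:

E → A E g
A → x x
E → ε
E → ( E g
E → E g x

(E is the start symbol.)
A FIRST/FIRST conflict occurs when two productions N → α and N → β for the same non-terminal have FIRST(α) ∩ FIRST(β) ≠ ∅ (with ε ∈ FIRST of a nullable right-hand side, so two nullable alternatives also conflict).

FIRST sets of the non-terminals at (or reachable through a nullable prefix from) the front of some alternative:
  FIRST(A) = { 'x' }
  FIRST(E) = { '(', 'g', 'x', ε }

Productions for E:
  E → A E g: FIRST = { 'x' }
  E → ε: FIRST = { ε }
  E → ( E g: FIRST = { '(' }
  E → E g x: FIRST = { '(', 'g', 'x' }
A has only one production, so no FIRST/FIRST conflict is possible there.

Conflict for E: E → A E g and E → E g x
  Overlap: { 'x' }
Conflict for E: E → ( E g and E → E g x
  Overlap: { '(' }

Answer: Yes. E → A E g / E → E g x on { 'x' }; E → '(' E g / E → E g x on { '(' }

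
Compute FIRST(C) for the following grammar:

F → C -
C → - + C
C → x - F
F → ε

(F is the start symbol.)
To compute FIRST(C), examine every production with C on the left-hand side, reading each right-hand side left to right until a non-nullable symbol is reached.

From C → - + C:
  - '-' is a terminal: add '-' and stop
From C → x - F:
  - x is a terminal: add 'x' and stop

Collecting: FIRST(C) = { '-', 'x' }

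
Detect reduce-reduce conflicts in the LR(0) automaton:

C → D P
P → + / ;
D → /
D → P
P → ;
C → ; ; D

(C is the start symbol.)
No reduce-reduce conflicts

A reduce-reduce conflict occurs when an LR(0) state has two complete items [A → α .] and [B → β .] — both call for a reduction, and with no lookahead the parser cannot choose between them.

Augment with C' → C and build the canonical LR(0) collection (I0 = CLOSURE({[C' → . C]}), then GOTO on every symbol after a dot until no new states appear). It has 13 states:
  I0: { [C → . ; ; D], [C → . D P], [C' → . C], [D → . /], [D → . P], [P → . + / ;], [P → . ;] }  — shift
  I1: { [P → + . / ;] }  — shift
  I2: { [D → / .] }  — reduce
  I3: { [C → ; . ; D], [P → ; .] }  — shift, reduce
  I4: { [C' → C .] }  — accept
  I5: { [C → D . P], [P → . + / ;], [P → . ;] }  — shift
  I6: { [D → P .] }  — reduce
  I7: { [P → ; .] }  — reduce
  I8: { [C → D P .] }  — reduce
  I9: { [C → ; ; . D], [D → . /], [D → . P], [P → . + / ;], [P → . ;] }  — shift
  I10: { [C → ; ; D .] }  — reduce
  I11: { [P → + / . ;] }  — shift
  I12: { [P → + / ; .] }  — reduce

No state contains more than one complete item.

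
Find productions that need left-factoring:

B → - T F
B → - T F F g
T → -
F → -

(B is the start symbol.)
Yes, B has productions with common prefix '- T F'

Left-factoring is needed when two productions for the same non-terminal
share a common prefix on the right-hand side.

Productions for B:
  B → - T F
  B → - T F F g

Found common prefix '- T F' in productions for B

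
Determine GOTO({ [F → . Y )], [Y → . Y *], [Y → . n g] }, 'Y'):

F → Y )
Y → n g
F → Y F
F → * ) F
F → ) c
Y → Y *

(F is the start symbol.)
{ [F → Y . )], [Y → Y . *] }

GOTO(I, 'Y') = CLOSURE({ [A → αX.β] : [A → α.Xβ] ∈ I, X = 'Y' })

Items with dot before 'Y', with the dot advanced:
  [F → . Y )] → [F → Y . )]
  [Y → . Y *] → [Y → Y . *]
Closure adds nothing (no advanced item has the dot before a non-terminal).

GOTO = { [F → Y . )], [Y → Y . *] }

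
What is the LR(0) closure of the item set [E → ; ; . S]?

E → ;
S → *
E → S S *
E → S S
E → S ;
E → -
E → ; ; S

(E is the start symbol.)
To compute CLOSURE, for each item [A → α.Bβ] where B is a non-terminal, add [B → .γ] for all productions B → γ; repeat for the newly added items until nothing changes.

Start with: [E → ; ; . S]
  [E → ; ; . S] has the dot before S: add [S → . *]
No further items can be added.

CLOSURE = { [E → ; ; . S], [S → . *] }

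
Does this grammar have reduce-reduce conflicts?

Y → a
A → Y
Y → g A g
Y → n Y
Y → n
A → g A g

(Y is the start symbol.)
Yes — I10: [A → g A g .] vs [Y → g A g .]

Augment with Y' → Y and build the canonical LR(0) collection (I0 = CLOSURE({[Y' → . Y]}), then GOTO on every symbol after a dot until no new states appear). It has 12 states:
  I0: { [Y → . a], [Y → . g A g], [Y → . n Y], [Y → . n], [Y' → . Y] }  — shift
  I1: { [Y' → Y .] }  — accept
  I2: { [Y → a .] }  — reduce
  I3: { [A → . Y], [A → . g A g], [Y → . a], [Y → . g A g], [Y → . n Y], [Y → . n], [Y → g . A g] }  — shift
  I4: { [Y → . a], [Y → . g A g], [Y → . n Y], [Y → . n], [Y → n . Y], [Y → n .] }  — shift, reduce
  I5: { [Y → n Y .] }  — reduce
  I6: { [Y → g A . g] }  — shift
  I7: { [A → Y .] }  — reduce
  I8: { [A → . Y], [A → . g A g], [A → g . A g], [Y → . a], [Y → . g A g], [Y → . n Y], [Y → . n], [Y → g . A g] }  — shift
  I9: { [A → g A . g], [Y → g A . g] }  — shift
  I10: { [A → g A g .], [Y → g A g .] }  — 2 reduces
  I11: { [Y → g A g .] }  — reduce

I10 contains complete items [A → g A g .], [Y → g A g .] — reduce-reduce conflict.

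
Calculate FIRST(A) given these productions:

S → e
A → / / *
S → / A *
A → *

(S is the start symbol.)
{ '*', '/' }

From A → / / *:
  - '/' is a terminal: add '/' and stop
From A → *:
  - '*' is a terminal: add '*' and stop

Collecting: FIRST(A) = { '*', '/' }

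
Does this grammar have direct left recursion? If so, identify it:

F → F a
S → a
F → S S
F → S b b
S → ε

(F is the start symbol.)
Yes, F is left-recursive

F → F a: LEFT RECURSIVE (starts with F)
S → a: starts with a
F → S S: starts with S
F → S b b: starts with S
S → ε: starts with ε

The grammar has direct left recursion on: F.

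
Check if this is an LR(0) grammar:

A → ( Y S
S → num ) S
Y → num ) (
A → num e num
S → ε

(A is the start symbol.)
Augment with A' → A and build the canonical LR(0) collection (I0 = CLOSURE({[A' → . A]}), then GOTO on every symbol after a dot until no new states appear). It has 14 states:
  I0: { [A → . ( Y S], [A → . num e num], [A' → . A] }  — shift
  I1: { [A → ( . Y S], [Y → . num ) (] }  — shift
  I2: { [A' → A .] }  — accept
  I3: { [A → num . e num] }  — shift
  I4: { [A → num e . num] }  — shift
  I5: { [A → num e num .] }  — reduce
  I6: { [A → ( Y . S], [S → . num ) S], [S → .] }  — shift, reduce
  I7: { [Y → num . ) (] }  — shift
  I8: { [Y → num ) . (] }  — shift
  I9: { [Y → num ) ( .] }  — reduce
  I10: { [A → ( Y S .] }  — reduce
  I11: { [S → num . ) S] }  — shift
  I12: { [S → . num ) S], [S → .], [S → num ) . S] }  — shift, reduce
  I13: { [S → num ) S .] }  — reduce

Conflict in state I6:
  Shift-reduce conflict between [S → .] and [S → . num ) S]
So the grammar is NOT LR(0).

Answer: No. Shift-reduce conflict between [S → .] and [S → . num ) S]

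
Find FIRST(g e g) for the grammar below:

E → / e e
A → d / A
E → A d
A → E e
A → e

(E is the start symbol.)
To compute FIRST(g e g), process the symbols left to right:
Symbol g is a terminal. Add 'g' and stop.
FIRST(g e g) = { 'g' }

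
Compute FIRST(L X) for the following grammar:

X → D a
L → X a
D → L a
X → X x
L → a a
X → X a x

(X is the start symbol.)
{ 'a' }

FIRST sets of the non-terminals involved (from the grammar, by fixed-point iteration):
  FIRST(L) = { 'a' }

To compute FIRST(L X), process the symbols left to right:
Symbol L is a non-terminal. Add FIRST(L) \ {ε} = { 'a' }
L is not nullable (ε ∉ FIRST(L)), so stop here.
FIRST(L X) = { 'a' }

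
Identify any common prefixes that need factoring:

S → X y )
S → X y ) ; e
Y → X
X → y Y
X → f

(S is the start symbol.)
Left-factoring is needed when two productions for the same non-terminal
share a common prefix on the right-hand side.

Productions for S:
  S → X y )
  S → X y ) ; e
Productions for X:
  X → y Y
  X → f

Found common prefix 'X y )' in productions for S

Answer: Yes, S has productions with common prefix 'X y )'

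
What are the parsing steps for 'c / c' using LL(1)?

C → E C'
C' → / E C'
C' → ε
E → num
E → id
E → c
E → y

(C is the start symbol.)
LL(1) parsing maintains a stack (initially the start symbol over $) and the input. At each step: if the stack top is a terminal, match it against the current input token; if it is a non-terminal N, replace it with the RHS of M[N, lookahead] (the unique production whose predict set contains the lookahead).

Stack is shown with the top on the left.

Stack     Input    Action
-------------------------
C $       c / c $  output C → E C'
E C' $    c / c $  output E → c
c C' $    c / c $  match 'c'
C' $      / c $    output C' → / E C'
/ E C' $  / c $    match '/'
E C' $    c $      output E → c
c C' $    c $      match 'c'
C' $      $        output C' → ε
$         $        accept

The string is accepted.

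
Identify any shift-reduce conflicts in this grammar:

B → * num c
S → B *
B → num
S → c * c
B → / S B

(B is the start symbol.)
No shift-reduce conflicts

Augment with B' → B and build the canonical LR(0) collection (I0 = CLOSURE({[B' → . B]}), then GOTO on every symbol after a dot until no new states appear). It has 14 states:
  I0: { [B → . * num c], [B → . / S B], [B → . num], [B' → . B] }  — shift
  I1: { [B → * . num c] }  — shift
  I2: { [B → . * num c], [B → . / S B], [B → . num], [B → / . S B], [S → . B *], [S → . c * c] }  — shift
  I3: { [B' → B .] }  — accept
  I4: { [B → num .] }  — reduce
  I5: { [S → B . *] }  — shift
  I6: { [B → . * num c], [B → . / S B], [B → . num], [B → / S . B] }  — shift
  I7: { [S → c . * c] }  — shift
  I8: { [S → c * . c] }  — shift
  I9: { [S → c * c .] }  — reduce
  I10: { [B → / S B .] }  — reduce
  I11: { [S → B * .] }  — reduce
  I12: { [B → * num . c] }  — shift
  I13: { [B → * num c .] }  — reduce

No state contains both a complete item and a shift item.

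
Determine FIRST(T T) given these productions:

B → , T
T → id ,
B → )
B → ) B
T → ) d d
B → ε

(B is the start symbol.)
{ ')', 'id' }

FIRST sets of the non-terminals involved (from the grammar, by fixed-point iteration):
  FIRST(T) = { ')', 'id' }

To compute FIRST(T T), process the symbols left to right:
Symbol T is a non-terminal. Add FIRST(T) \ {ε} = { ')', 'id' }
T is not nullable (ε ∉ FIRST(T)), so stop here.
FIRST(T T) = { ')', 'id' }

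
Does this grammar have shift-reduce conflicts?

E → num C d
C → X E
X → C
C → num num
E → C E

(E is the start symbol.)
Yes — I1: [X → C .] vs [C → . num num]; I5: [X → C .] vs [E → num C . d]; I6: [C → num num .] vs [C → num . num]

A shift-reduce conflict occurs when an LR(0) state has both:
  - a complete (reduce) item [A → α .] (dot at the end), and
  - a shift item [B → β . c γ] (dot before a terminal).

Augment with E' → E and build the canonical LR(0) collection (I0 = CLOSURE({[E' → . E]}), then GOTO on every symbol after a dot until no new states appear). It has 11 states:
  I0: { [C → . X E], [C → . num num], [E → . C E], [E → . num C d], [E' → . E], [X → . C] }  — shift
  I1: { [C → . X E], [C → . num num], [E → . C E], [E → . num C d], [E → C . E], [X → . C], [X → C .] }  — shift, reduce
  I2: { [E' → E .] }  — accept
  I3: { [C → . X E], [C → . num num], [C → X . E], [E → . C E], [E → . num C d], [X → . C] }  — shift
  I4: { [C → . X E], [C → . num num], [C → num . num], [E → num . C d], [X → . C] }  — shift
  I5: { [E → num C . d], [X → C .] }  — shift, reduce
  I6: { [C → num . num], [C → num num .] }  — shift, reduce
  I7: { [C → num num .] }  — reduce
  I8: { [E → num C d .] }  — reduce
  I9: { [C → X E .] }  — reduce
  I10: { [E → C E .] }  — reduce

I1 contains reduce item [X → C .] and shift items [C → . num num], [E → . num C d] — shift-reduce conflict.
I5 contains reduce item [X → C .] and shift item [E → num C . d] — shift-reduce conflict.
I6 contains reduce item [C → num num .] and shift item [C → num . num] — shift-reduce conflict.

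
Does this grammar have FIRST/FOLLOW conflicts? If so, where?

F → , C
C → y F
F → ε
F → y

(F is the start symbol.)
A FIRST/FOLLOW conflict occurs when a non-terminal N has a nullable alternative N → β (β ⇒* ε) and another alternative N → α with FIRST(α) ∩ FOLLOW(N) ≠ ∅: on such a lookahead the parser cannot decide between expanding α and letting N vanish via β.

Nullable non-terminals: F.

F: nullable alternative(s) F → ε; FOLLOW(F) = { $ }
  F → , C: FIRST \ {ε} = { ',' } — disjoint from FOLLOW(F)
  F → ε: FIRST \ {ε} = { } — this is the only nullable alternative, skip
  F → y: FIRST \ {ε} = { 'y' } — disjoint from FOLLOW(F)

C has no nullable alternative, so no FIRST/FOLLOW check is needed there.

No FIRST/FOLLOW conflicts found.

Answer: No FIRST/FOLLOW conflicts.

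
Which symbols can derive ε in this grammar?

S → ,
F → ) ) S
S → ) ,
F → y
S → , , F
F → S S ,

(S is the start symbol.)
None

A non-terminal is nullable if it can derive ε (the empty string): either it has an ε-production, or it has a production whose right-hand side consists entirely of nullable non-terminals.

There are no ε-productions, so no non-terminal can derive ε.
No non-terminals are nullable.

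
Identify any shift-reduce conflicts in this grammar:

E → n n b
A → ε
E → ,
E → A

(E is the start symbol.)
A shift-reduce conflict occurs when an LR(0) state has both:
  - a complete (reduce) item [A → α .] (dot at the end), and
  - a shift item [B → β . c γ] (dot before a terminal).

Augment with E' → E and build the canonical LR(0) collection (I0 = CLOSURE({[E' → . E]}), then GOTO on every symbol after a dot until no new states appear). It has 7 states:
  I0: { [A → .], [E → . ,], [E → . A], [E → . n n b], [E' → . E] }  — shift, reduce
  I1: { [E → , .] }  — reduce
  I2: { [E → A .] }  — reduce
  I3: { [E' → E .] }  — accept
  I4: { [E → n . n b] }  — shift
  I5: { [E → n n . b] }  — shift
  I6: { [E → n n b .] }  — reduce

I0 contains reduce item [A → .] and shift items [E → . ,], [E → . n n b] — shift-reduce conflict.

Answer: Yes — I0: [A → .] vs [E → . ,]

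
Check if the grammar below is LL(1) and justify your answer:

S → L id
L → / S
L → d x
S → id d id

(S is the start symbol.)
Relevant sets:
  FIRST(L) = { '/', 'd' }

For S:
  PREDICT(S → L id) = { '/', 'd' }
  PREDICT(S → id d id) = { 'id' }
For L:
  PREDICT(L → '/' S) = { '/' }
  PREDICT(L → d x) = { 'd' }

All predict sets are disjoint. The grammar IS LL(1).

Answer: Yes, the grammar is LL(1).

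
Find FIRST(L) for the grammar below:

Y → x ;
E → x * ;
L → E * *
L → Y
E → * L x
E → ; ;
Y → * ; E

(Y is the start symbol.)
FIRST sets of the other non-terminals involved (by the same procedure, iterated to a fixed point):
  FIRST(E) = { '*', ';', 'x' }
  FIRST(Y) = { '*', 'x' }

From L → E * *:
  - E is a non-terminal: add FIRST(E) \ {ε} = { '*', ';', 'x' }
    E is not nullable, so stop
From L → Y:
  - Y is a non-terminal: add FIRST(Y) \ {ε} = { '*', 'x' }
    Y is not nullable, so stop

Collecting: FIRST(L) = { '*', ';', 'x' }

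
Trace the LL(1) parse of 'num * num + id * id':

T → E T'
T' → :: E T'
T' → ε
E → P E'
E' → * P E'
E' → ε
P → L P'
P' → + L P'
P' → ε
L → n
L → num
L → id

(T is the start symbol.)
Stack is shown with the top on the left.

Stack           Input                  Action
---------------------------------------------
T $             num * num + id * id $  output T → E T'
E T' $          num * num + id * id $  output E → P E'
P E' T' $       num * num + id * id $  output P → L P'
L P' E' T' $    num * num + id * id $  output L → num
num P' E' T' $  num * num + id * id $  match 'num'
P' E' T' $      * num + id * id $      output P' → ε
E' T' $         * num + id * id $      output E' → * P E'
* P E' T' $     * num + id * id $      match '*'
P E' T' $       num + id * id $        output P → L P'
L P' E' T' $    num + id * id $        output L → num
num P' E' T' $  num + id * id $        match 'num'
P' E' T' $      + id * id $            output P' → + L P'
+ L P' E' T' $  + id * id $            match '+'
L P' E' T' $    id * id $              output L → id
id P' E' T' $   id * id $              match 'id'
P' E' T' $      * id $                 output P' → ε
E' T' $         * id $                 output E' → * P E'
* P E' T' $     * id $                 match '*'
P E' T' $       id $                   output P → L P'
L P' E' T' $    id $                   output L → id
id P' E' T' $   id $                   match 'id'
P' E' T' $      $                      output P' → ε
E' T' $         $                      output E' → ε
T' $            $                      output T' → ε
$               $                      accept

The string is accepted.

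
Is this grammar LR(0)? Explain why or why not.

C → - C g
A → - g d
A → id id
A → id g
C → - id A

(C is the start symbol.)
Yes, the grammar is LR(0)

Augment with C' → C and build the canonical LR(0) collection (I0 = CLOSURE({[C' → . C]}), then GOTO on every symbol after a dot until no new states appear). It has 13 states:
  I0: { [C → . - C g], [C → . - id A], [C' → . C] }  — shift
  I1: { [C → - . C g], [C → - . id A], [C → . - C g], [C → . - id A] }  — shift
  I2: { [C' → C .] }  — accept
  I3: { [C → - C . g] }  — shift
  I4: { [A → . - g d], [A → . id g], [A → . id id], [C → - id . A] }  — shift
  I5: { [A → - . g d] }  — shift
  I6: { [C → - id A .] }  — reduce
  I7: { [A → id . g], [A → id . id] }  — shift
  I8: { [A → id g .] }  — reduce
  I9: { [A → id id .] }  — reduce
  I10: { [A → - g . d] }  — shift
  I11: { [A → - g d .] }  — reduce
  I12: { [C → - C g .] }  — reduce

Every state is either a pure shift/goto state or contains exactly one complete item and nothing to shift — no conflicts. The grammar is LR(0).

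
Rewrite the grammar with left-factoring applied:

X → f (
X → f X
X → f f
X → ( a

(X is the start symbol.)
Left-factoring transforms A → αβ₁ | αβ₂ into A → αA' and A' → β₁ | β₂
(α is the longest common prefix among the alternatives). Repeat until
no nonterminal has two alternatives with a common prefix.

Round 1: X has alternatives sharing prefix 'f'. Introduce X': X → f X'
  Add: X' → (
  Add: X' → X
  Add: X' → f

No remaining common prefixes — done.

Resulting grammar:
X → f X'
X' → (
X' → X
X' → f
X → ( a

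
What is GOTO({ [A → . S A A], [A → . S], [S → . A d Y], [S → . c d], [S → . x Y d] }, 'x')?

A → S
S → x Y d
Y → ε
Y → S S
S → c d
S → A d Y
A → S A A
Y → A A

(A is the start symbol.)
{ [A → . S A A], [A → . S], [S → . A d Y], [S → . c d], [S → . x Y d], [S → x . Y d], [Y → . A A], [Y → . S S], [Y → .] }

GOTO(I, 'x') = CLOSURE({ [A → αX.β] : [A → α.Xβ] ∈ I, X = 'x' })

Items with dot before 'x', with the dot advanced:
  [S → . x Y d] → [S → x . Y d]
Closure of the advanced items:
  [S → x . Y d] has the dot before Y: add [Y → .], [Y → . S S], [Y → . A A]
  [Y → . S S] has the dot before S: add [S → . x Y d], [S → . c d], [S → . A d Y]
  [Y → . A A] has the dot before A: add [A → . S], [A → . S A A]

GOTO = { [A → . S A A], [A → . S], [S → . A d Y], [S → . c d], [S → . x Y d], [S → x . Y d], [Y → . A A], [Y → . S S], [Y → .] }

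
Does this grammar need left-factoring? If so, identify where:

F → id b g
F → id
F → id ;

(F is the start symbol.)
Yes, F has productions with common prefix 'id'

Left-factoring is needed when two productions for the same non-terminal
share a common prefix on the right-hand side.

Productions for F:
  F → id b g
  F → id
  F → id ;

Found common prefix 'id' in productions for F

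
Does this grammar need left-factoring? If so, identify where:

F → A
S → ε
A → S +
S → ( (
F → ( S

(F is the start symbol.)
Left-factoring is needed when two productions for the same non-terminal
share a common prefix on the right-hand side.

Productions for F:
  F → A
  F → ( S
Productions for S:
  S → ε
  S → ( (

No common prefixes found.

Answer: No, left-factoring is not needed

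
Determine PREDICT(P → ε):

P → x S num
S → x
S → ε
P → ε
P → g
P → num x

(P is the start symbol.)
PREDICT(P → ε) = (FIRST(RHS) \ {ε}) ∪ (FOLLOW(P) if ε ∈ FIRST(RHS), i.e. RHS ⇒* ε)
The right-hand side is ε (FIRST(ε) = { ε }), so the predict set is FOLLOW(P) = { $ }
PREDICT(P → ε) = { $ }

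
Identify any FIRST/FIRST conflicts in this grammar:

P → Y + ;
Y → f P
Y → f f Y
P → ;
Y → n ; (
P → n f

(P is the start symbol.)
A FIRST/FIRST conflict occurs when two productions N → α and N → β for the same non-terminal have FIRST(α) ∩ FIRST(β) ≠ ∅ (with ε ∈ FIRST of a nullable right-hand side, so two nullable alternatives also conflict).

FIRST sets of the non-terminals at (or reachable through a nullable prefix from) the front of some alternative:
  FIRST(Y) = { 'f', 'n' }

Productions for P:
  P → Y + ;: FIRST = { 'f', 'n' }
  P → ;: FIRST = { ';' }
  P → n f: FIRST = { 'n' }
Productions for Y:
  Y → f P: FIRST = { 'f' }
  Y → f f Y: FIRST = { 'f' }
  Y → n ; (: FIRST = { 'n' }

Conflict for P: P → Y + ; and P → n f
  Overlap: { 'n' }
Conflict for Y: Y → f P and Y → f f Y
  Overlap: { 'f' }

Answer: Yes. P → Y '+' ';' / P → n f on { 'n' }; Y → f P / Y → f f Y on { 'f' }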